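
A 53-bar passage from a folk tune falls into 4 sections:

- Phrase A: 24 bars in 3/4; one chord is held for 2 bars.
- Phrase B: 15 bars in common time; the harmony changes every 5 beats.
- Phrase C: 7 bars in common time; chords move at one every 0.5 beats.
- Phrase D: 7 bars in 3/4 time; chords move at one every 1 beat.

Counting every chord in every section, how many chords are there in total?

101 chords

A: 24 bars × 3 beats = 72 beats; 6 beats/chord → 12 chords.
B: 15 bars × 4 beats = 60 beats; 5 beats/chord → 12 chords.
C: 7 bars × 4 beats = 28 beats; 0.5 beats/chord → 56 chords.
D: 7 bars × 3 beats = 21 beats; 1 beat/chord → 21 chords.
Total: 12 + 12 + 56 + 21 = 101.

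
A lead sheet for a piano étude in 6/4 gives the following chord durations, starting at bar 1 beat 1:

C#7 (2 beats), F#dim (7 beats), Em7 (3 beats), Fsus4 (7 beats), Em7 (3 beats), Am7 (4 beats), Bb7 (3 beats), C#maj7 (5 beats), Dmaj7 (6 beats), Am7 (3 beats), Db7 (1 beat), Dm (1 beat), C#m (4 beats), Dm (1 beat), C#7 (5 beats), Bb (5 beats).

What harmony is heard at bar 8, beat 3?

Dm

Beat 3 of bar 8 is beat (8−1)×6 + 3 = 45 overall.
Running totals: C#7 ends at 2, F#dim ends at 9, Em7 ends at 12, Fsus4 ends at 19, Em7 ends at 22, Am7 ends at 26, Bb7 ends at 29, C#maj7 ends at 34, Dmaj7 ends at 40, Am7 ends at 43, Db7 ends at 44, Dm ends at 45.
Beat 45 falls within Dm.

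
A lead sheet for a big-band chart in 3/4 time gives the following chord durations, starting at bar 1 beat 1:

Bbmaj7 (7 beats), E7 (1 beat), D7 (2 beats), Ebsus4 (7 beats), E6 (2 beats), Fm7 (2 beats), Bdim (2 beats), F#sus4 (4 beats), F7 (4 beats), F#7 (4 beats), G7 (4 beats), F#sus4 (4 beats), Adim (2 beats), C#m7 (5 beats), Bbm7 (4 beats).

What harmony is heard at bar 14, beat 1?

F#sus4

Beat 1 of bar 14 is beat (14−1)×3 + 1 = 40 overall.
Running totals: Bbmaj7 ends at 7, E7 ends at 8, D7 ends at 10, Ebsus4 ends at 17, E6 ends at 19, Fm7 ends at 21, Bdim ends at 23, F#sus4 ends at 27, F7 ends at 31, F#7 ends at 35, G7 ends at 39, F#sus4 ends at 43.
Beat 40 falls within F#sus4.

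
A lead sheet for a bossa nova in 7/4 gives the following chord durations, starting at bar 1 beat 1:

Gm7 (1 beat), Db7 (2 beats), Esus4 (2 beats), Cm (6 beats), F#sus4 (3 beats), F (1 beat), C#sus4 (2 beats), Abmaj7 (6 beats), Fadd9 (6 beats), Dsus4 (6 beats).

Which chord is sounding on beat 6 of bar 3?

Beat 6 of bar 3 is beat (3−1)×7 + 6 = 20 overall.
Running totals: Gm7 ends at 1, Db7 ends at 3, Esus4 ends at 5, Cm ends at 11, F#sus4 ends at 14, F ends at 15, C#sus4 ends at 17, Abmaj7 ends at 23.
Beat 20 falls within Abmaj7.

Abmaj7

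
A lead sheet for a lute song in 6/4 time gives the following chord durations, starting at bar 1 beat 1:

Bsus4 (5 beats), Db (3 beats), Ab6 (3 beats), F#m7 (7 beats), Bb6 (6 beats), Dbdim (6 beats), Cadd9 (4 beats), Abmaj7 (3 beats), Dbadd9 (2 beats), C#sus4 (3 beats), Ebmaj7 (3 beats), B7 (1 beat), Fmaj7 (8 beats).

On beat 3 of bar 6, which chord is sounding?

Beat 3 of bar 6 is beat (6−1)×6 + 3 = 33 overall.
Running totals: Bsus4 ends at 5, Db ends at 8, Ab6 ends at 11, F#m7 ends at 18, Bb6 ends at 24, Dbdim ends at 30, Cadd9 ends at 34.
Beat 33 falls within Cadd9.

Cadd9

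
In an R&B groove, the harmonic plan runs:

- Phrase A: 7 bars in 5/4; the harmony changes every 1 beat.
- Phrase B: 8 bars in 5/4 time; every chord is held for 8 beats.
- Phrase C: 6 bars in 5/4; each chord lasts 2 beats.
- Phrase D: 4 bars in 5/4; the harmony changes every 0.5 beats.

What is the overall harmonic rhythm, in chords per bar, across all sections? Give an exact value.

3.8 chords per bar

A: 7 bars of 5 beats is 35 beats; at 1 beat each that's 35 chords.
B: 8 bars of 5 beats is 40 beats; at 8 beats each that's 5 chords.
C: 6 bars of 5 beats is 30 beats; at 2 beats each that's 15 chords.
D: 4 bars of 5 beats is 20 beats; at 0.5 beats each that's 40 chords.
Overall: 95 chords over 25 bars → 95/25 = 3.8 chords per bar.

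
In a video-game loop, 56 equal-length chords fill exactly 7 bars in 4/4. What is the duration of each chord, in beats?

7 bars × 4 beats/bar = 28 beats total.
28 beats ÷ 56 chords = 0.5 beats per chord.
(That is an eighth note.)

0.5 beats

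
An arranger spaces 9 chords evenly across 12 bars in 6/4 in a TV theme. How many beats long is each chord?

8 beats

12 bars × 6 beats/bar = 72 beats total.
72 beats ÷ 9 chords = 8 beats per chord.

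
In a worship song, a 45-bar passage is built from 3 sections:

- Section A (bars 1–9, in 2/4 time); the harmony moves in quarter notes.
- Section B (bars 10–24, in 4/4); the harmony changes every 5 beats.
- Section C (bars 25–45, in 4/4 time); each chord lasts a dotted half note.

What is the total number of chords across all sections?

A has 18 beats and chords last 1 each, so 18 chords.
B has 60 beats and chords last 5 each, so 12 chords.
C has 84 beats and chords last 3 each, so 28 chords.
Total: 18 + 12 + 28 = 58.

58 chords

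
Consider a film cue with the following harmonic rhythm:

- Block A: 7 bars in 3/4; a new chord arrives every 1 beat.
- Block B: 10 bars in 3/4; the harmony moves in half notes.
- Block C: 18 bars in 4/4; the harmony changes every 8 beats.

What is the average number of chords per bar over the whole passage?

A: 7 bars of 3 beats is 21 beats; at 1 beat each that's 21 chords.
B: 10 bars of 3 beats is 30 beats; at 2 beats each that's 15 chords.
C: 18 bars of 4 beats is 72 beats; at 8 beats each that's 9 chords.
Overall: 45 chords over 35 bars → 45/35 = 9/7 chords per bar.

9/7 chords per bar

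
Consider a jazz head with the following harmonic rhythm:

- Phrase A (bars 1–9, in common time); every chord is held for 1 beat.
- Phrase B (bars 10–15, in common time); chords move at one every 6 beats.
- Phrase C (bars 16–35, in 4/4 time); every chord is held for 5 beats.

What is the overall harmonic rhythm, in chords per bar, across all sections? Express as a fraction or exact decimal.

A: 9 × 4 = 36 beats ÷ 1 = 36 chords.
B: 6 × 4 = 24 beats ÷ 6 = 4 chords.
C: 20 × 4 = 80 beats ÷ 5 = 16 chords.
Overall: 56 chords over 35 bars → 56/35 = 1.6 chords per bar.

1.6 chords per bar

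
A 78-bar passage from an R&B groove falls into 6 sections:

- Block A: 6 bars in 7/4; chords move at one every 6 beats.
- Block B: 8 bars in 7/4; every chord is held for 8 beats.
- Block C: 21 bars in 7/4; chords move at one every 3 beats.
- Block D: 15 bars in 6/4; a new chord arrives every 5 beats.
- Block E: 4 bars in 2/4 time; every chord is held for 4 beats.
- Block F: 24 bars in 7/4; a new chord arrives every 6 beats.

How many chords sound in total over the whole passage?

111 chords

A: 6 bars × 7 beats = 42 beats; 6 beats/chord → 7 chords.
B: 8 bars × 7 beats = 56 beats; 8 beats/chord → 7 chords.
C: 21 bars × 7 beats = 147 beats; 3 beats/chord → 49 chords.
D: 15 bars × 6 beats = 90 beats; 5 beats/chord → 18 chords.
E: 4 bars × 2 beats = 8 beats; 4 beats/chord → 2 chords.
F: 24 bars × 7 beats = 168 beats; 6 beats/chord → 28 chords.
Total: 7 + 7 + 49 + 18 + 2 + 28 = 111.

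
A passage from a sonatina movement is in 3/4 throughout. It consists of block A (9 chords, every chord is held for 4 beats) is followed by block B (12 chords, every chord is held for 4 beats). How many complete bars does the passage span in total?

A: 9 × 4 = 36 beats = 12 bars.
B: 12 × 4 = 48 beats = 16 bars.
Total: 12 + 16 = 28 bars.

28 bars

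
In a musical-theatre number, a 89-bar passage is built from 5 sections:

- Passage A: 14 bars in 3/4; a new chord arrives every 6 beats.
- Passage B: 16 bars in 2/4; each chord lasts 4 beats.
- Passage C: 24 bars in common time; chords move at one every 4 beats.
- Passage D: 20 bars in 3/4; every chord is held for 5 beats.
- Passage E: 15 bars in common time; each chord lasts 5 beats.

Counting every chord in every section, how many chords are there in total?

63 chords

A has 42 beats and chords last 6 each, so 7 chords.
B has 32 beats and chords last 4 each, so 8 chords.
C has 96 beats and chords last 4 each, so 24 chords.
D has 60 beats and chords last 5 each, so 12 chords.
E has 60 beats and chords last 5 each, so 12 chords.
Total: 7 + 8 + 24 + 12 + 12 = 63.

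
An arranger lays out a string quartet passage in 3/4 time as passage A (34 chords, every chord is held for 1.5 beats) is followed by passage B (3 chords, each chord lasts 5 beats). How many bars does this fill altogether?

A: 34 × 1.5 = 51 beats = 17 bars.
B: 3 × 5 = 15 beats = 5 bars.
Total: 17 + 5 = 22 bars.

22 bars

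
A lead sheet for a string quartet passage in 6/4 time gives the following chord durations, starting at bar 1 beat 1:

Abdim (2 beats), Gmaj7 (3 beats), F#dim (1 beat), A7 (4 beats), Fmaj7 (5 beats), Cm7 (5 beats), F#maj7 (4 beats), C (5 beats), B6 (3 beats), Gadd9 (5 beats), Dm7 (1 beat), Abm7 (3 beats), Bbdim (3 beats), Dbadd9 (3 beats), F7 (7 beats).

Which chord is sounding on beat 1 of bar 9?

F7

Beat 1 of bar 9 is beat (9−1)×6 + 1 = 49 overall.
Running totals: Abdim ends at 2, Gmaj7 ends at 5, F#dim ends at 6, A7 ends at 10, Fmaj7 ends at 15, Cm7 ends at 20, F#maj7 ends at 24, C ends at 29, B6 ends at 32, Gadd9 ends at 37, Dm7 ends at 38, Abm7 ends at 41, Bbdim ends at 44, Dbadd9 ends at 47, F7 ends at 54.
Beat 49 falls within F7.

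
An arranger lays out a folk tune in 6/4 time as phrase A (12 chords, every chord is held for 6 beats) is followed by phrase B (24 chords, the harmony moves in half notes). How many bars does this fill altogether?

A: 12 × 6 = 72 beats = 12 bars.
B: 24 × 2 = 48 beats = 8 bars.
Total: 12 + 8 = 20 bars.

20 bars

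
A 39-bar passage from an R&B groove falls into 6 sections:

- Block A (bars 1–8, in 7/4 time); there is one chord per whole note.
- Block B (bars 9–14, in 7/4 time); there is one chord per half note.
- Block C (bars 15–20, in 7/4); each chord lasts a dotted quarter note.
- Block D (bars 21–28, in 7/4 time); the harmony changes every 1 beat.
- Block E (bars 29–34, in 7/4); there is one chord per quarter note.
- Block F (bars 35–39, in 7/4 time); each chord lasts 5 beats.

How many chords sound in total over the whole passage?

A: 8 bars × 7 beats = 56 beats; 4 beats/chord → 14 chords.
B: 6 bars × 7 beats = 42 beats; 2 beats/chord → 21 chords.
C: 6 bars × 7 beats = 42 beats; 1.5 beats/chord → 28 chords.
D: 8 bars × 7 beats = 56 beats; 1 beat/chord → 56 chords.
E: 6 bars × 7 beats = 42 beats; 1 beat/chord → 42 chords.
F: 5 bars × 7 beats = 35 beats; 5 beats/chord → 7 chords.
Total: 14 + 21 + 28 + 56 + 42 + 7 = 168.

168 chords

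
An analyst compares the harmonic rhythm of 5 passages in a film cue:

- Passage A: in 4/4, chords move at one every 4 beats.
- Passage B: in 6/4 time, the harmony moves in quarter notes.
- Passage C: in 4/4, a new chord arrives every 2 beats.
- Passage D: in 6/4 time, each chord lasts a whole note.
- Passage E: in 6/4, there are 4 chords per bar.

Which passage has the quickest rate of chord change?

A: 4 beats/bar ÷ 4 beats/chord = 1 chord/bar.
B: 6 beats/bar ÷ 1 beat/chord = 6 chords/bar.
C: 4 beats/bar ÷ 2 beats/chord = 2 chords/bar.
D: 6 beats/bar ÷ 4 beats/chord = 1.5 chords/bar.
E: 6 beats/bar ÷ 1.5 beats/chord = 4 chords/bar.
Fastest is B at 6 chords/bar.

Passage B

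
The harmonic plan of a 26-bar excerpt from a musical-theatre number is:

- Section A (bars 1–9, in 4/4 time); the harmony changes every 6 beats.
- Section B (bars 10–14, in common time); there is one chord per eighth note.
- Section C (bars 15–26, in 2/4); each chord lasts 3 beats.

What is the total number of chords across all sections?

54 chords

A: 9 bars × 4 beats = 36 beats; 6 beats/chord → 6 chords.
B: 5 bars × 4 beats = 20 beats; 0.5 beats/chord → 40 chords.
C: 12 bars × 2 beats = 24 beats; 3 beats/chord → 8 chords.
Total: 6 + 40 + 8 = 54.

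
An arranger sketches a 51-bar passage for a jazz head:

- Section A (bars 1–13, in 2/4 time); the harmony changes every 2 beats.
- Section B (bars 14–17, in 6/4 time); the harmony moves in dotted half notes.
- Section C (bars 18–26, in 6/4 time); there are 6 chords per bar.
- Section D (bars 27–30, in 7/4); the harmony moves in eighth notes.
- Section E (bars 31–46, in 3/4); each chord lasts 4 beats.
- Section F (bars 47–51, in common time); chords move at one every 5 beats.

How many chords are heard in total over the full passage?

A: 13 bars × 2 beats = 26 beats; 2 beats/chord → 13 chords.
B: 4 bars × 6 beats = 24 beats; 3 beats/chord → 8 chords.
C: 9 bars × 6 beats = 54 beats; 1 beat/chord → 54 chords.
D: 4 bars × 7 beats = 28 beats; 0.5 beats/chord → 56 chords.
E: 16 bars × 3 beats = 48 beats; 4 beats/chord → 12 chords.
F: 5 bars × 4 beats = 20 beats; 5 beats/chord → 4 chords.
Total: 13 + 8 + 54 + 56 + 12 + 4 = 147.

147 chords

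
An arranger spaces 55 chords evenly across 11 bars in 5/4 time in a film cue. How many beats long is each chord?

11 bars × 5 beats/bar = 55 beats total.
55 beats ÷ 55 chords = 1 beats per chord.
(That is a quarter note.)

1 beat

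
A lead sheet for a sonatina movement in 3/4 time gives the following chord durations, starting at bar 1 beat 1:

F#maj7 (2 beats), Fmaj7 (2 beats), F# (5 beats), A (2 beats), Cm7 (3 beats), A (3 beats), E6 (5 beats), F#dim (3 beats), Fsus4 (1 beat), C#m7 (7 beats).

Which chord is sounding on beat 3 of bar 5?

Beat 3 of bar 5 is beat (5−1)×3 + 3 = 15 overall.
Running totals: F#maj7 ends at 2, Fmaj7 ends at 4, F# ends at 9, A ends at 11, Cm7 ends at 14, A ends at 17.
Beat 15 falls within A.

A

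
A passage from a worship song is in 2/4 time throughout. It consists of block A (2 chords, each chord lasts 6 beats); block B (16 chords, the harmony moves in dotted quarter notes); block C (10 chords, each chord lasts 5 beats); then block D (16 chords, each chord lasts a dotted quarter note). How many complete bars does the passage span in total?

A: 2 × 6 = 12 beats = 6 bars.
B: 16 × 1.5 = 24 beats = 12 bars.
C: 10 × 5 = 50 beats = 25 bars.
D: 16 × 1.5 = 24 beats = 12 bars.
Total: 6 + 12 + 25 + 12 = 55 bars.

55 bars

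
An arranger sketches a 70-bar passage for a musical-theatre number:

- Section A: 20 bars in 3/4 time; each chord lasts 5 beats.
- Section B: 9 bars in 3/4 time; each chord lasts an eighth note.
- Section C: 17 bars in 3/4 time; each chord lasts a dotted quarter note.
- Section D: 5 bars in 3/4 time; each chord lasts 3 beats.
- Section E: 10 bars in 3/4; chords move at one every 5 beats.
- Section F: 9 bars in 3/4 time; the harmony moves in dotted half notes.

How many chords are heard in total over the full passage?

A has 60 beats and chords last 5 each, so 12 chords.
B has 27 beats and chords last 0.5 each, so 54 chords.
C has 51 beats and chords last 1.5 each, so 34 chords.
D has 15 beats and chords last 3 each, so 5 chords.
E has 30 beats and chords last 5 each, so 6 chords.
F has 27 beats and chords last 3 each, so 9 chords.
Total: 12 + 54 + 34 + 5 + 6 + 9 = 120.

120 chords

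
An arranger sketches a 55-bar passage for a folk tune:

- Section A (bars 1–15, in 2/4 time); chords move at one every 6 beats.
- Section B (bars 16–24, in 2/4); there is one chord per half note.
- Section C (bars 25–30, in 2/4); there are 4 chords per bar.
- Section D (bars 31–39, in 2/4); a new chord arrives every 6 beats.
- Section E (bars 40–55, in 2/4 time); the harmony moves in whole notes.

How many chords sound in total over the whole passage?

A: 15 bars × 2 beats = 30 beats; 6 beats/chord → 5 chords.
B: 9 bars × 2 beats = 18 beats; 2 beats/chord → 9 chords.
C: 6 bars × 2 beats = 12 beats; 0.5 beats/chord → 24 chords.
D: 9 bars × 2 beats = 18 beats; 6 beats/chord → 3 chords.
E: 16 bars × 2 beats = 32 beats; 4 beats/chord → 8 chords.
Total: 5 + 9 + 24 + 3 + 8 = 49.

49 chords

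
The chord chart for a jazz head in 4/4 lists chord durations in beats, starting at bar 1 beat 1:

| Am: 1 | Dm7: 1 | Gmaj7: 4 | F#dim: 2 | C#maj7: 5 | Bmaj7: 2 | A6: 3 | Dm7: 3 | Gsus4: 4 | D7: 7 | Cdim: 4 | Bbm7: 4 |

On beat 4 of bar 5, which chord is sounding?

Dm7

Beat 4 of bar 5 is beat (5−1)×4 + 4 = 20 overall.
Running totals: Am ends at 1, Dm7 ends at 2, Gmaj7 ends at 6, F#dim ends at 8, C#maj7 ends at 13, Bmaj7 ends at 15, A6 ends at 18, Dm7 ends at 21.
Beat 20 falls within Dm7.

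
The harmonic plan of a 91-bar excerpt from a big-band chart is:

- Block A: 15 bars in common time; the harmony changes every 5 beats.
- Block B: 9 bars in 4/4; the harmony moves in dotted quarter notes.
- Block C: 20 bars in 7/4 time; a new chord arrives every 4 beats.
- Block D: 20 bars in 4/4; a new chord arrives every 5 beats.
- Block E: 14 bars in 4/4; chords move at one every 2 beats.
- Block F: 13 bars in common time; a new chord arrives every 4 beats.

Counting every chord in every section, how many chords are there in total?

128 chords

A: 15 bars × 4 beats = 60 beats; 5 beats/chord → 12 chords.
B: 9 bars × 4 beats = 36 beats; 1.5 beats/chord → 24 chords.
C: 20 bars × 7 beats = 140 beats; 4 beats/chord → 35 chords.
D: 20 bars × 4 beats = 80 beats; 5 beats/chord → 16 chords.
E: 14 bars × 4 beats = 56 beats; 2 beats/chord → 28 chords.
F: 13 bars × 4 beats = 52 beats; 4 beats/chord → 13 chords.
Total: 12 + 24 + 35 + 16 + 28 + 13 = 128.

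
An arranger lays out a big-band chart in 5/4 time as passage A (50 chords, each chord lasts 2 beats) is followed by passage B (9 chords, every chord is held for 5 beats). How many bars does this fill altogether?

29 bars

A: 50 × 2 = 100 beats = 20 bars.
B: 9 × 5 = 45 beats = 9 bars.
Total: 20 + 9 = 29 bars.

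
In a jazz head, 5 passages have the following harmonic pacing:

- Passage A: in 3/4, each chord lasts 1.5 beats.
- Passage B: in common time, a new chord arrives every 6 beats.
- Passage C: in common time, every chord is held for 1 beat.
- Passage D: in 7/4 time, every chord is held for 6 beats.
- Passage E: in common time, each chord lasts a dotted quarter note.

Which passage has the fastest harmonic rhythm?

A: 3/1.5 = 2 chords/bar.
B: 4/6 = 2/3 chords/bar.
C: 4/1 = 4 chords/bar.
D: 7/6 = 7/6 chords/bar.
E: 4/1.5 = 8/3 chords/bar.
Fastest is C at 4 chords/bar.

Passage C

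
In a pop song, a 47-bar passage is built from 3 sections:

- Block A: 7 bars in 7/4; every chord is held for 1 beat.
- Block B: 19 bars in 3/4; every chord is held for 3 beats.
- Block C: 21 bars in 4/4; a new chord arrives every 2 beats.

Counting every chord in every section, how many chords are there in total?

A: 7·7 = 49 beats, 49/1 = 49 chords.
B: 19·3 = 57 beats, 57/3 = 19 chords.
C: 21·4 = 84 beats, 84/2 = 42 chords.
Total: 49 + 19 + 42 = 110.

110 chords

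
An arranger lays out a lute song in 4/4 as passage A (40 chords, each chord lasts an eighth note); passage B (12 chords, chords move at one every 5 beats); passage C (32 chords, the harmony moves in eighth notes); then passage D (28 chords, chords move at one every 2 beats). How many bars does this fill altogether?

38 bars

A: 40 × 0.5 = 20 beats = 5 bars.
B: 12 × 5 = 60 beats = 15 bars.
C: 32 × 0.5 = 16 beats = 4 bars.
D: 28 × 2 = 56 beats = 14 bars.
Total: 5 + 15 + 4 + 14 = 38 bars.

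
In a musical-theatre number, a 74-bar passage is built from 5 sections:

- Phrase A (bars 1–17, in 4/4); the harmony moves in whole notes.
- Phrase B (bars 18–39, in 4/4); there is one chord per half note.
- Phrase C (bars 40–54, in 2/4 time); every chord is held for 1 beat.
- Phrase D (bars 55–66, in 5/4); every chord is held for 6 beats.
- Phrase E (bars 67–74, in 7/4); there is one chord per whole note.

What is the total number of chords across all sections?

A: 17 bars × 4 beats = 68 beats; 4 beats/chord → 17 chords.
B: 22 bars × 4 beats = 88 beats; 2 beats/chord → 44 chords.
C: 15 bars × 2 beats = 30 beats; 1 beat/chord → 30 chords.
D: 12 bars × 5 beats = 60 beats; 6 beats/chord → 10 chords.
E: 8 bars × 7 beats = 56 beats; 4 beats/chord → 14 chords.
Total: 17 + 44 + 30 + 10 + 14 = 115.

115 chords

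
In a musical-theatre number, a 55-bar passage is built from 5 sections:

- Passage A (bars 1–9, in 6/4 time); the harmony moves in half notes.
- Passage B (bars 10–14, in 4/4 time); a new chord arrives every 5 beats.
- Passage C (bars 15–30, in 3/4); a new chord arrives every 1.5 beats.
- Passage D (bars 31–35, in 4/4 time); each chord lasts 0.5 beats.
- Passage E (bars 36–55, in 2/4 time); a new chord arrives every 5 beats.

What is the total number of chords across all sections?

A has 54 beats and chords last 2 each, so 27 chords.
B has 20 beats and chords last 5 each, so 4 chords.
C has 48 beats and chords last 1.5 each, so 32 chords.
D has 20 beats and chords last 0.5 each, so 40 chords.
E has 40 beats and chords last 5 each, so 8 chords.
Total: 27 + 4 + 32 + 40 + 8 = 111.

111 chords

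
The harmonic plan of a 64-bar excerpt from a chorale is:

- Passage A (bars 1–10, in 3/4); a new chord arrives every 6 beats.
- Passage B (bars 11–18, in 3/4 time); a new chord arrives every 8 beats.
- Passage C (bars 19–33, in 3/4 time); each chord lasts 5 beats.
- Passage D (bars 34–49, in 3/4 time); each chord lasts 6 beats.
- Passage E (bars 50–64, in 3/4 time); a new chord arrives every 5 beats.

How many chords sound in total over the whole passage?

A has 30 beats and chords last 6 each, so 5 chords.
B has 24 beats and chords last 8 each, so 3 chords.
C has 45 beats and chords last 5 each, so 9 chords.
D has 48 beats and chords last 6 each, so 8 chords.
E has 45 beats and chords last 5 each, so 9 chords.
Total: 5 + 3 + 9 + 8 + 9 = 34.

34 chords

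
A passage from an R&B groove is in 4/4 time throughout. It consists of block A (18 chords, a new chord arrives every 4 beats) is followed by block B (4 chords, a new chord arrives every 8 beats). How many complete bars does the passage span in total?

A: 18 × 4 = 72 beats = 18 bars.
B: 4 × 8 = 32 beats = 8 bars.
Total: 18 + 8 = 26 bars.

26 bars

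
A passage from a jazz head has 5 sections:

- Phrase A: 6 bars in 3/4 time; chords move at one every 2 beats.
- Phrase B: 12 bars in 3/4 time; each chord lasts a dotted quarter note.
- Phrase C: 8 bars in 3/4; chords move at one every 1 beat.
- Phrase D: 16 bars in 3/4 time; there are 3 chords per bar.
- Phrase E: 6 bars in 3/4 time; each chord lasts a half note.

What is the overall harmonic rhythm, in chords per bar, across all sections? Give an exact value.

2.375 chords per bar

A: 6 bars of 3 beats is 18 beats; at 2 beats each that's 9 chords.
B: 12 bars of 3 beats is 36 beats; at 1.5 beats each that's 24 chords.
C: 8 bars of 3 beats is 24 beats; at 1 beat each that's 24 chords.
D: 16 bars of 3 beats is 48 beats; at 1 beat each that's 48 chords.
E: 6 bars of 3 beats is 18 beats; at 2 beats each that's 9 chords.
Overall: 114 chords over 48 bars → 114/48 = 2.375 chords per bar.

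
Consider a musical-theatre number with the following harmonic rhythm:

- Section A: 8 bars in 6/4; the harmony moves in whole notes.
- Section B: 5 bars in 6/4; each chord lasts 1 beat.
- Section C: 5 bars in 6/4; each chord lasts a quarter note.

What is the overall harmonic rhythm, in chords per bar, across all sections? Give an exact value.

A: 8 × 6 = 48 beats ÷ 4 = 12 chords.
B: 5 × 6 = 30 beats ÷ 1 = 30 chords.
C: 5 × 6 = 30 beats ÷ 1 = 30 chords.
Overall: 72 chords over 18 bars → 72/18 = 4 chords per bar.

4 chords per bar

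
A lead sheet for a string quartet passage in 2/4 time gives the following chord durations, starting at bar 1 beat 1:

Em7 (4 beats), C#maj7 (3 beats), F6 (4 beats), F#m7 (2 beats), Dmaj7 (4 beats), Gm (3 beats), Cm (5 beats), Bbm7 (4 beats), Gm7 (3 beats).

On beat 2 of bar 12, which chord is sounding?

Beat 2 of bar 12 is beat (12−1)×2 + 2 = 24 overall.
Running totals: Em7 ends at 4, C#maj7 ends at 7, F6 ends at 11, F#m7 ends at 13, Dmaj7 ends at 17, Gm ends at 20, Cm ends at 25.
Beat 24 falls within Cm.

Cm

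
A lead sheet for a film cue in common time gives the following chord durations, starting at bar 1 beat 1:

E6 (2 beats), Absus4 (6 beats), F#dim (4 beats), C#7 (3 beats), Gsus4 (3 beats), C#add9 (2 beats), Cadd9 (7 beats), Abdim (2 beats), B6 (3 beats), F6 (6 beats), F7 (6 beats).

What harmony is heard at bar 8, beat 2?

Beat 2 of bar 8 is beat (8−1)×4 + 2 = 30 overall.
Running totals: E6 ends at 2, Absus4 ends at 8, F#dim ends at 12, C#7 ends at 15, Gsus4 ends at 18, C#add9 ends at 20, Cadd9 ends at 27, Abdim ends at 29, B6 ends at 32.
Beat 30 falls within B6.

B6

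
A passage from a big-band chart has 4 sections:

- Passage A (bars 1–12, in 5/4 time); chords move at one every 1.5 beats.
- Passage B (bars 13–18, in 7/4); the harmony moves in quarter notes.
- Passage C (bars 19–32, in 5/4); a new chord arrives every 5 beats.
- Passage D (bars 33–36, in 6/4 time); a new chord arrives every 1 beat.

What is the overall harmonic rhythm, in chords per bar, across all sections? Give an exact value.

A: 12 × 5 = 60 beats ÷ 1.5 = 40 chords.
B: 6 × 7 = 42 beats ÷ 1 = 42 chords.
C: 14 × 5 = 70 beats ÷ 5 = 14 chords.
D: 4 × 6 = 24 beats ÷ 1 = 24 chords.
Overall: 120 chords over 36 bars → 120/36 = 10/3 chords per bar.

10/3 chords per bar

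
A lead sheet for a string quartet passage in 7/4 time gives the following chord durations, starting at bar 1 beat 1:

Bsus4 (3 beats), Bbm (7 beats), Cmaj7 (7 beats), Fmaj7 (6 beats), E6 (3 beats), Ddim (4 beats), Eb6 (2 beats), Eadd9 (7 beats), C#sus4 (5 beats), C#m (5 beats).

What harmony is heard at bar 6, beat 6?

C#sus4

Beat 6 of bar 6 is beat (6−1)×7 + 6 = 41 overall.
Running totals: Bsus4 ends at 3, Bbm ends at 10, Cmaj7 ends at 17, Fmaj7 ends at 23, E6 ends at 26, Ddim ends at 30, Eb6 ends at 32, Eadd9 ends at 39, C#sus4 ends at 44.
Beat 41 falls within C#sus4.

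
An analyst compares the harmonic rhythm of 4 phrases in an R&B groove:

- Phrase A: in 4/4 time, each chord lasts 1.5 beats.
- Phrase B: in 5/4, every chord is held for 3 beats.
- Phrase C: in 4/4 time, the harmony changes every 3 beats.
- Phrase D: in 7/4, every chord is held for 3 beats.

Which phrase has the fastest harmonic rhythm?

Phrase A

A: 4/1.5 = 8/3 chords/bar.
B: 5/3 = 5/3 chords/bar.
C: 4/3 = 4/3 chords/bar.
D: 7/3 = 7/3 chords/bar.
Fastest is A at 8/3 chords/bar.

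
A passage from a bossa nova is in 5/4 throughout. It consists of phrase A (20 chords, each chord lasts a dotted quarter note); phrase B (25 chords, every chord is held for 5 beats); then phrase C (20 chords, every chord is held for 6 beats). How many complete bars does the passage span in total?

55 bars

A: 20 × 1.5 = 30 beats = 6 bars.
B: 25 × 5 = 125 beats = 25 bars.
C: 20 × 6 = 120 beats = 24 bars.
Total: 6 + 25 + 24 = 55 bars.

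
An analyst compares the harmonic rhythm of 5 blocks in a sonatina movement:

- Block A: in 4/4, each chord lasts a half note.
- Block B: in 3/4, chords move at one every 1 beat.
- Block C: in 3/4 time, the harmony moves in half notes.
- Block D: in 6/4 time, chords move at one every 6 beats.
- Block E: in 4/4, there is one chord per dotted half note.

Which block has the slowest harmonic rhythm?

A: 4/2 = 2 chords/bar.
B: 3/1 = 3 chords/bar.
C: 3/2 = 1.5 chords/bar.
D: 6/6 = 1 chord/bar.
E: 4/3 = 4/3 chords/bar.
Slowest is D at 1 chords/bar.

Block D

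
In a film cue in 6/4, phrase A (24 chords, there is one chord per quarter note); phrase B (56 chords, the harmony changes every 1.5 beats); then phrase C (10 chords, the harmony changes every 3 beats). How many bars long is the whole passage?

23 bars

A: 24 × 1 = 24 beats = 4 bars.
B: 56 × 1.5 = 84 beats = 14 bars.
C: 10 × 3 = 30 beats = 5 bars.
Total: 4 + 14 + 5 = 23 bars.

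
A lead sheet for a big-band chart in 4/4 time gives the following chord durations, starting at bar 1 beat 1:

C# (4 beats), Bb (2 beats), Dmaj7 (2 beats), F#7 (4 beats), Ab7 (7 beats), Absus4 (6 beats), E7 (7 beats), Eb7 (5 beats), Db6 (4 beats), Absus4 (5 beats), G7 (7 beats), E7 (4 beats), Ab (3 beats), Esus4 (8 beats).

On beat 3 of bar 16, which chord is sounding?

Esus4

Beat 3 of bar 16 is beat (16−1)×4 + 3 = 63 overall.
Running totals: C# ends at 4, Bb ends at 6, Dmaj7 ends at 8, F#7 ends at 12, Ab7 ends at 19, Absus4 ends at 25, E7 ends at 32, Eb7 ends at 37, Db6 ends at 41, Absus4 ends at 46, G7 ends at 53, E7 ends at 57, Ab ends at 60, Esus4 ends at 68.
Beat 63 falls within Esus4.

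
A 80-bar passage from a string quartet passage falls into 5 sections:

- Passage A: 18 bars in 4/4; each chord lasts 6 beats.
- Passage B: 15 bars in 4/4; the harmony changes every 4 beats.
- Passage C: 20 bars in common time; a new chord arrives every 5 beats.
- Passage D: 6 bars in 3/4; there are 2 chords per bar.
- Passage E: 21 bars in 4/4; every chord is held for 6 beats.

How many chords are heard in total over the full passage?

A has 72 beats and chords last 6 each, so 12 chords.
B has 60 beats and chords last 4 each, so 15 chords.
C has 80 beats and chords last 5 each, so 16 chords.
D has 18 beats and chords last 1.5 each, so 12 chords.
E has 84 beats and chords last 6 each, so 14 chords.
Total: 12 + 15 + 16 + 12 + 14 = 69.

69 chords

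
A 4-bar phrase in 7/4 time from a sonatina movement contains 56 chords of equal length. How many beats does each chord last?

0.5 beats

4 bars × 7 beats/bar = 28 beats total.
28 beats ÷ 56 chords = 0.5 beats per chord.
(That is an eighth note.)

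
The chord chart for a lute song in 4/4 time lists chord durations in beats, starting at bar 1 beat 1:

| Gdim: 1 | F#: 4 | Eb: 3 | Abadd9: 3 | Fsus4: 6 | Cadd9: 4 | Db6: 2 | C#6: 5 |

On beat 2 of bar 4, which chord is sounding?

Beat 2 of bar 4 is beat (4−1)×4 + 2 = 14 overall.
Running totals: Gdim ends at 1, F# ends at 5, Eb ends at 8, Abadd9 ends at 11, Fsus4 ends at 17.
Beat 14 falls within Fsus4.

Fsus4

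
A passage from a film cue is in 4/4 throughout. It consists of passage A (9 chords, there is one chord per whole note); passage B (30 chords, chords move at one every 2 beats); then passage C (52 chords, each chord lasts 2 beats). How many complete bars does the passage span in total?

A: 9 × 4 = 36 beats = 9 bars.
B: 30 × 2 = 60 beats = 15 bars.
C: 52 × 2 = 104 beats = 26 bars.
Total: 9 + 15 + 26 = 50 bars.

50 bars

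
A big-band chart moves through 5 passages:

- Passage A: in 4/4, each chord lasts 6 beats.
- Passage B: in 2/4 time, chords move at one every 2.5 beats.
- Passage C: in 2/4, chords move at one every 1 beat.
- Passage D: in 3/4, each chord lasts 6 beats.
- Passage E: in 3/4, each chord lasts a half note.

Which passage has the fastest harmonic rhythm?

Passage C

A: 4 beats/bar ÷ 6 beats/chord = 2/3 chords/bar.
B: 2 beats/bar ÷ 2.5 beats/chord = 0.8 chords/bar.
C: 2 beats/bar ÷ 1 beat/chord = 2 chords/bar.
D: 3 beats/bar ÷ 6 beats/chord = 0.5 chords/bar.
E: 3 beats/bar ÷ 2 beats/chord = 1.5 chords/bar.
Fastest is C at 2 chords/bar.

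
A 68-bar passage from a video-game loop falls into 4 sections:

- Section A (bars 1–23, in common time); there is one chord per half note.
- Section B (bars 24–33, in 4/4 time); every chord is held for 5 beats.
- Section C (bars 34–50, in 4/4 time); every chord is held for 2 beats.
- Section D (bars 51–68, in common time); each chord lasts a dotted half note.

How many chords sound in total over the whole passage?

A has 92 beats and chords last 2 each, so 46 chords.
B has 40 beats and chords last 5 each, so 8 chords.
C has 68 beats and chords last 2 each, so 34 chords.
D has 72 beats and chords last 3 each, so 24 chords.
Total: 46 + 8 + 34 + 24 = 112.

112 chords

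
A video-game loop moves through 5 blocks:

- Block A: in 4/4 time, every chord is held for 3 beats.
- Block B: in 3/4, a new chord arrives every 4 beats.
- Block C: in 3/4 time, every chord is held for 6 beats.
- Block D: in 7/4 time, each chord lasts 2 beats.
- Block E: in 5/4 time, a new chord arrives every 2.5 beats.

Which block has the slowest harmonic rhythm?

A: 4/3 = 4/3 chords/bar.
B: 3/4 = 0.75 chords/bar.
C: 3/6 = 0.5 chords/bar.
D: 7/2 = 3.5 chords/bar.
E: 5/2.5 = 2 chords/bar.
Slowest is C at 0.5 chords/bar.

Block C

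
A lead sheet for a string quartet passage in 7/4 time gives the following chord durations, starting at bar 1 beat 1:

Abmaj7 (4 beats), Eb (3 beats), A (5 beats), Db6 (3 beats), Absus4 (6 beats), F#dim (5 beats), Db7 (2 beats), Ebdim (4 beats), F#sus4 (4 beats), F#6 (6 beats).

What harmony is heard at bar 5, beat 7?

Beat 7 of bar 5 is beat (5−1)×7 + 7 = 35 overall.
Running totals: Abmaj7 ends at 4, Eb ends at 7, A ends at 12, Db6 ends at 15, Absus4 ends at 21, F#dim ends at 26, Db7 ends at 28, Ebdim ends at 32, F#sus4 ends at 36.
Beat 35 falls within F#sus4.

F#sus4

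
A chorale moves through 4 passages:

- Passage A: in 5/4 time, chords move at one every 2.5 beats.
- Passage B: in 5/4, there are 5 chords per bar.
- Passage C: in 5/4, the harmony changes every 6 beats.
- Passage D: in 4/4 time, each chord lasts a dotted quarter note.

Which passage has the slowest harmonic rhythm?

A: each chord is 2.5 beats in 5/4, so 2 per bar.
B: each chord is 1 beat in 5/4, so 5 per bar.
C: each chord is 6 beats in 5/4, so 5/6 per bar.
D: each chord is 1.5 beats in 4/4, so 8/3 per bar.
Slowest is C at 5/6 chords/bar.

Passage C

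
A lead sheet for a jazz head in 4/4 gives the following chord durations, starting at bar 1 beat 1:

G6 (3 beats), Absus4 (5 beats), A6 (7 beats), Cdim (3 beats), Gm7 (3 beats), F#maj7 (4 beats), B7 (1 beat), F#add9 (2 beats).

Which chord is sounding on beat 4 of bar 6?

F#maj7

Beat 4 of bar 6 is beat (6−1)×4 + 4 = 24 overall.
Running totals: G6 ends at 3, Absus4 ends at 8, A6 ends at 15, Cdim ends at 18, Gm7 ends at 21, F#maj7 ends at 25.
Beat 24 falls within F#maj7.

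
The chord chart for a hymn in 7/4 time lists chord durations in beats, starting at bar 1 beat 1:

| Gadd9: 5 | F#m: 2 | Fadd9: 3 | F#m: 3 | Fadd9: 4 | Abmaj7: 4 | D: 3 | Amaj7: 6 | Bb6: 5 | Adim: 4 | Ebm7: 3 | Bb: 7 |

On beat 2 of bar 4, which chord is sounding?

D

Beat 2 of bar 4 is beat (4−1)×7 + 2 = 23 overall.
Running totals: Gadd9 ends at 5, F#m ends at 7, Fadd9 ends at 10, F#m ends at 13, Fadd9 ends at 17, Abmaj7 ends at 21, D ends at 24.
Beat 23 falls within D.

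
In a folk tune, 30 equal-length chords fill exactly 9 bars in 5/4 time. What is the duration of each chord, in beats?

1.5 beats

9 bars × 5 beats/bar = 45 beats total.
45 beats ÷ 30 chords = 1.5 beats per chord.
(That is a dotted quarter note.)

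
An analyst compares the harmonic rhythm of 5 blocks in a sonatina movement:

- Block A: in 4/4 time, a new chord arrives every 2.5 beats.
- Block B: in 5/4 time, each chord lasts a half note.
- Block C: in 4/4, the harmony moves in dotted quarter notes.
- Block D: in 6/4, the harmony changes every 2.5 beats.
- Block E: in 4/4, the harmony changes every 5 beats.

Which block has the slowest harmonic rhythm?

Block E

A: 4 beats/bar ÷ 2.5 beats/chord = 1.6 chords/bar.
B: 5 beats/bar ÷ 2 beats/chord = 2.5 chords/bar.
C: 4 beats/bar ÷ 1.5 beats/chord = 8/3 chords/bar.
D: 6 beats/bar ÷ 2.5 beats/chord = 2.4 chords/bar.
E: 4 beats/bar ÷ 5 beats/chord = 0.8 chords/bar.
Slowest is E at 0.8 chords/bar.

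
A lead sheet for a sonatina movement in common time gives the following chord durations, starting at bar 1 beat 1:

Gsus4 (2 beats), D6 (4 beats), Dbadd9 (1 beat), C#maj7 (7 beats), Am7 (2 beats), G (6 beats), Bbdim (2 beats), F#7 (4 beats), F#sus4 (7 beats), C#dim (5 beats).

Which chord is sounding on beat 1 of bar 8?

Beat 1 of bar 8 is beat (8−1)×4 + 1 = 29 overall.
Running totals: Gsus4 ends at 2, D6 ends at 6, Dbadd9 ends at 7, C#maj7 ends at 14, Am7 ends at 16, G ends at 22, Bbdim ends at 24, F#7 ends at 28, F#sus4 ends at 35.
Beat 29 falls within F#sus4.

F#sus4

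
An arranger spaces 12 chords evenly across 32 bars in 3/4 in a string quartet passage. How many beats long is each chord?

8 beats

32 bars × 3 beats/bar = 96 beats total.
96 beats ÷ 12 chords = 8 beats per chord.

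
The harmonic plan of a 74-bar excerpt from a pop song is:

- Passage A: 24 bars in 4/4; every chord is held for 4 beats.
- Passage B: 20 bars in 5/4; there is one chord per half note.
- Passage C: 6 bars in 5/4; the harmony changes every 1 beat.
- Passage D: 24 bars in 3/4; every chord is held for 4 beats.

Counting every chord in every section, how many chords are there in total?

122 chords

A has 96 beats and chords last 4 each, so 24 chords.
B has 100 beats and chords last 2 each, so 50 chords.
C has 30 beats and chords last 1 each, so 30 chords.
D has 72 beats and chords last 4 each, so 18 chords.
Total: 24 + 50 + 30 + 18 = 122.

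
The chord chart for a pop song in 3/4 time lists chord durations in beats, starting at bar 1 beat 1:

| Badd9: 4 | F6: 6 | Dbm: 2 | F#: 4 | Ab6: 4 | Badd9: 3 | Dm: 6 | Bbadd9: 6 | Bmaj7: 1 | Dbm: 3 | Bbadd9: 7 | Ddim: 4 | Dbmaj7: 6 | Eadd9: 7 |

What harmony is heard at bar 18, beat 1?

Dbmaj7

Beat 1 of bar 18 is beat (18−1)×3 + 1 = 52 overall.
Running totals: Badd9 ends at 4, F6 ends at 10, Dbm ends at 12, F# ends at 16, Ab6 ends at 20, Badd9 ends at 23, Dm ends at 29, Bbadd9 ends at 35, Bmaj7 ends at 36, Dbm ends at 39, Bbadd9 ends at 46, Ddim ends at 50, Dbmaj7 ends at 56.
Beat 52 falls within Dbmaj7.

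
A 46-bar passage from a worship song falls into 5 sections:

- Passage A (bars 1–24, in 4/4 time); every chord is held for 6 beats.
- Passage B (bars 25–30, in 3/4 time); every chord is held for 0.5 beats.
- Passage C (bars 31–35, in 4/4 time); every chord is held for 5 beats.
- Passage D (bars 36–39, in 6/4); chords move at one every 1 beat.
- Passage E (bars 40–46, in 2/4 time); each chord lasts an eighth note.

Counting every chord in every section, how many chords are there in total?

A: 24·4 = 96 beats, 96/6 = 16 chords.
B: 6·3 = 18 beats, 18/0.5 = 36 chords.
C: 5·4 = 20 beats, 20/5 = 4 chords.
D: 4·6 = 24 beats, 24/1 = 24 chords.
E: 7·2 = 14 beats, 14/0.5 = 28 chords.
Total: 16 + 36 + 4 + 24 + 28 = 108.

108 chords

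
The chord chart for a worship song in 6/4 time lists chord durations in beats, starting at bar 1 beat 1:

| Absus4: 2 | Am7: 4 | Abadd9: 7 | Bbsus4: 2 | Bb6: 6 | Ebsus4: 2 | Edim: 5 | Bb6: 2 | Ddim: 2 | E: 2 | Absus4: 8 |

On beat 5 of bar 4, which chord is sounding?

Beat 5 of bar 4 is beat (4−1)×6 + 5 = 23 overall.
Running totals: Absus4 ends at 2, Am7 ends at 6, Abadd9 ends at 13, Bbsus4 ends at 15, Bb6 ends at 21, Ebsus4 ends at 23.
Beat 23 falls within Ebsus4.

Ebsus4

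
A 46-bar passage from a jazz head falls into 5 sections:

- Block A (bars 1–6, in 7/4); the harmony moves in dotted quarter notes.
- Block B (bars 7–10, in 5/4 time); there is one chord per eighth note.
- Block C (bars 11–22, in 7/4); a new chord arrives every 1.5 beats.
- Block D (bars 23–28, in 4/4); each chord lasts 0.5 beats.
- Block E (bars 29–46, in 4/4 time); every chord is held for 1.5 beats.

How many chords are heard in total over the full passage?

A has 42 beats and chords last 1.5 each, so 28 chords.
B has 20 beats and chords last 0.5 each, so 40 chords.
C has 84 beats and chords last 1.5 each, so 56 chords.
D has 24 beats and chords last 0.5 each, so 48 chords.
E has 72 beats and chords last 1.5 each, so 48 chords.
Total: 28 + 40 + 56 + 48 + 48 = 220.

220 chords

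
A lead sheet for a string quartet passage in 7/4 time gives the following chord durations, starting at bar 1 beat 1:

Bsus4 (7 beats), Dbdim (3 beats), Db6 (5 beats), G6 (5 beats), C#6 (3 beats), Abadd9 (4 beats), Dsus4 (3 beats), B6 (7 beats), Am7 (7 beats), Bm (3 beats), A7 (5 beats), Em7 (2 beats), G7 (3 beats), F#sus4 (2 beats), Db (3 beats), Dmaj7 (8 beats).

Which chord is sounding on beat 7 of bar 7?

Beat 7 of bar 7 is beat (7−1)×7 + 7 = 49 overall.
Running totals: Bsus4 ends at 7, Dbdim ends at 10, Db6 ends at 15, G6 ends at 20, C#6 ends at 23, Abadd9 ends at 27, Dsus4 ends at 30, B6 ends at 37, Am7 ends at 44, Bm ends at 47, A7 ends at 52.
Beat 49 falls within A7.

A7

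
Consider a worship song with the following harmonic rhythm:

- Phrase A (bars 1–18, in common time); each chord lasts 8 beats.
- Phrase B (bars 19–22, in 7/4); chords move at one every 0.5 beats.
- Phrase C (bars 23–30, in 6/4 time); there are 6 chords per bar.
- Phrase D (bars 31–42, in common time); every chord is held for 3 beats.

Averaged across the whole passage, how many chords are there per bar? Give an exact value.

43/14 chords per bar

A: 18 × 4 = 72 beats ÷ 8 = 9 chords.
B: 4 × 7 = 28 beats ÷ 0.5 = 56 chords.
C: 8 × 6 = 48 beats ÷ 1 = 48 chords.
D: 12 × 4 = 48 beats ÷ 3 = 16 chords.
Overall: 129 chords over 42 bars → 129/42 = 43/14 chords per bar.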